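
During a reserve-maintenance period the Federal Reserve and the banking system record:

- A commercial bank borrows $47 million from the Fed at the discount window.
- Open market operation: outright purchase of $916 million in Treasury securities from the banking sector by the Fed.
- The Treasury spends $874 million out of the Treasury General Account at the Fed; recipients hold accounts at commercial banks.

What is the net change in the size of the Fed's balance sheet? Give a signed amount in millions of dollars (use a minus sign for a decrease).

+$963 million

Fed balance sheet:
  Assets:      Securities +$916M, Loans to banks +$47M
  Liabilities: Bank reserves +$1837M, Government deposits −$874M
Commercial banking system:
  Assets:      Reserves at CB +$1837M, Securities −$916M
  Liabilities: Checkable deposits +$874M, Borrowings from CB +$47M
Change in total Fed assets = +$963 million.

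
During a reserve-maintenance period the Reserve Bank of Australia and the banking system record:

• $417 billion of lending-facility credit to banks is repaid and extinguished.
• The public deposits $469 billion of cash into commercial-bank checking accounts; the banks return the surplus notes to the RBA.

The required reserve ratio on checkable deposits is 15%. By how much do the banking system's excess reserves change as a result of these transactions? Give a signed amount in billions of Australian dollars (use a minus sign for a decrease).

-$18.35 billion

Discount-window repayment $417 billion: reserves −$417B, deposits 0.
Currency deposit $469 billion: reserves +$469B, deposits +$469B.
Totals: Δreserves = +$52B, Δdeposits = +$469B.
Δrequired reserves = 15% × +$469B = +$70.35B.
Δexcess reserves = Δreserves − Δrequired = +$52B − (+$70.35B) = -$18.35 billion.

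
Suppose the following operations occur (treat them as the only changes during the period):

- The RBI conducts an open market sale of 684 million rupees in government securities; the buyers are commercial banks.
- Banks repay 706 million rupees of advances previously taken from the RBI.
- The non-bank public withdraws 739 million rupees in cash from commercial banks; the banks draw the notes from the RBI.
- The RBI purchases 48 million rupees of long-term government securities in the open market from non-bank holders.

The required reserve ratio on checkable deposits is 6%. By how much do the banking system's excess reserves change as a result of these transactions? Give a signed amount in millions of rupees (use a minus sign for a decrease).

OMO sale (to banks) 684 million rupees: reserves −684M, deposits 0.
Discount-window repayment 706 million rupees: reserves −706M, deposits 0.
Currency withdrawal 739 million rupees: reserves −739M, deposits −739M.
Asset purchase (from non-banks) 48 million rupees: reserves +48M, deposits +48M.
Totals: Δreserves = −2081M, Δdeposits = −691M.
Δrequired reserves = 6% × −691M = −41.46M.
Δexcess reserves = Δreserves − Δrequired = −2081M − (−41.46M) = -2039.54 million.

-2039.54 million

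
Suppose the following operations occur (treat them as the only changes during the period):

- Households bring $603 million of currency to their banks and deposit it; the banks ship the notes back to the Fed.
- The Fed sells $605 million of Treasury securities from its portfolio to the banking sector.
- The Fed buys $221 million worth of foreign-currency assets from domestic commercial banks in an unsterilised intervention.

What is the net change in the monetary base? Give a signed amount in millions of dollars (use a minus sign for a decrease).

-$384 million

Currency deposit $603 million: just a shift between currency and reserves — both are base money → 0.
OMO sale (to banks) $605 million: Fed balance sheet contracts → −$605M.
FX purchase $221 million: Fed balance sheet expands → +$221M.
Net: 0 − 605 + 221 = -$384 million.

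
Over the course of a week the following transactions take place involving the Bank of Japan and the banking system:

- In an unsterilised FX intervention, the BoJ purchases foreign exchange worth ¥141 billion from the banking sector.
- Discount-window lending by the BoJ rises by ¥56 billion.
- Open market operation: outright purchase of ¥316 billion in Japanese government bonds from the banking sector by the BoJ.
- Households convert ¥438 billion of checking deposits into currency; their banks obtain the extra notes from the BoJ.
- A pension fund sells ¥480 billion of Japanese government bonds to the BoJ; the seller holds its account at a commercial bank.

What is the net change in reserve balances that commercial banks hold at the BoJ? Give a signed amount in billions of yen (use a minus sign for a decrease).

BoJ balance sheet:
  Assets:      Securities +¥796B, Loans to banks +¥56B, Foreign assets +¥141B
  Liabilities: Bank reserves +¥555B, Currency in circulation +¥438B
So the change in reserve balances that commercial banks hold at the BoJ is +¥555 billion.

+¥555 billion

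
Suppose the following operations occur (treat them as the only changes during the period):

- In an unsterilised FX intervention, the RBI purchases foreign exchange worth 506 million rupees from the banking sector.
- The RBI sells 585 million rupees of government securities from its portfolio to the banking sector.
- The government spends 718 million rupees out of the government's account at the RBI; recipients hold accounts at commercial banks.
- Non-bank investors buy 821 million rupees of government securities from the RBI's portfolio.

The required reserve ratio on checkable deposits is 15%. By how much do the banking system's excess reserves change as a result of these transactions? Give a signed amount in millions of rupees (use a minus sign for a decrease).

-166.55 million

FX purchase 506 million rupees: reserves +506M, deposits 0.
OMO sale (to banks) 585 million rupees: reserves −585M, deposits 0.
Government spending 718 million rupees: reserves +718M, deposits +718M.
Asset sale (to non-banks) 821 million rupees: reserves −821M, deposits −821M.
Totals: Δreserves = −182M, Δdeposits = −103M.
Δrequired reserves = 15% × −103M = −15.45M.
Δexcess reserves = Δreserves − Δrequired = −182M − (−15.45M) = -166.55 million.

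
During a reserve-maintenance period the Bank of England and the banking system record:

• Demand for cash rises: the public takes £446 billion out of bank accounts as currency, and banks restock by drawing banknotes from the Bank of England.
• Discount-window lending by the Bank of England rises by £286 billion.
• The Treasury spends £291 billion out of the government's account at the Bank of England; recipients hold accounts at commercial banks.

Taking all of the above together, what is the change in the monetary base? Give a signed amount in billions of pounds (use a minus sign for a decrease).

Bank of England balance sheet:
  Assets:      Loans to banks +£286B
  Liabilities: Bank reserves +£131B, Currency in circulation +£446B, Government deposits −£291B
Monetary base = currency + reserves: +£446B + (+£131B) = +£577 billion.

+£577 billion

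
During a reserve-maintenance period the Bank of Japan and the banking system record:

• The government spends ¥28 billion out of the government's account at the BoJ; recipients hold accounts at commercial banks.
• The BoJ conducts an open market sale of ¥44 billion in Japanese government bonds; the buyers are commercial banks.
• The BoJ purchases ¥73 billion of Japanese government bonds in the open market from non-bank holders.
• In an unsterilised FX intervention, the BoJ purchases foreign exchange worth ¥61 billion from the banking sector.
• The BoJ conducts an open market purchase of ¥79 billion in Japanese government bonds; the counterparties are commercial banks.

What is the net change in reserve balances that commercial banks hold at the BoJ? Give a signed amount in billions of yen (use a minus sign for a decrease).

Government spending ¥28 billion: government payments flow into bank reserve accounts → +¥28B.
OMO sale (to banks) ¥44 billion: the buying banks pay out of their reserve balances → −¥44B.
Asset purchase (from non-banks) ¥73 billion: the BoJ pays by crediting reserve accounts → +¥73B.
FX purchase ¥61 billion: the BoJ pays by crediting reserve accounts → +¥61B.
OMO purchase (from banks) ¥79 billion: the BoJ pays by crediting reserve accounts → +¥79B.
Net: 28 − 44 + 73 + 61 + 79 = +¥197 billion.

+¥197 billion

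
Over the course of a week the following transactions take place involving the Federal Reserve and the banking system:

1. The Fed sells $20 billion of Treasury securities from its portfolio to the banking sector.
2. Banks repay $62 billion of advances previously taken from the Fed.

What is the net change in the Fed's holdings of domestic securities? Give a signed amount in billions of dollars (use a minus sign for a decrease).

Fed balance sheet:
  Assets:      Securities −$20B, Loans to banks −$62B
  Liabilities: Bank reserves −$82B
Commercial banking system:
  Assets:      Reserves at CB −$82B, Securities +$20B
  Liabilities: Borrowings from CB −$62B
So the change in the Fed's holdings of domestic securities is -$20 billion.

-$20 billion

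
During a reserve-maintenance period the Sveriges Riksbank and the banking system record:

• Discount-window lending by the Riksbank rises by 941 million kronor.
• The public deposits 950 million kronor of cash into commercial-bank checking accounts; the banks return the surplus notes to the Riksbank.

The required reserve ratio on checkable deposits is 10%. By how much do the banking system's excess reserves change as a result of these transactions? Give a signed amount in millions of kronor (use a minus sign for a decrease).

+1796 million

Discount-window loan 941 million kronor: reserves +941M, deposits 0.
Currency deposit 950 million kronor: reserves +950M, deposits +950M.
Totals: Δreserves = +1891M, Δdeposits = +950M.
Δrequired reserves = 10% × +950M = +95M.
Δexcess reserves = Δreserves − Δrequired = +1891M − (+95M) = +1796 million.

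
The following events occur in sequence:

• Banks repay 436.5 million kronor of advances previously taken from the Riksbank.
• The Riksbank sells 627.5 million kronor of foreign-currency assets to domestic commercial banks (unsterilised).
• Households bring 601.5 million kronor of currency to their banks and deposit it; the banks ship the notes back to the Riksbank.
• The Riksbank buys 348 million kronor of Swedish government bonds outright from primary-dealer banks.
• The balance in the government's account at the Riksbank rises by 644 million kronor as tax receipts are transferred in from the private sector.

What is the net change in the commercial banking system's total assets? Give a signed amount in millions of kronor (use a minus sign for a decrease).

Discount-window repayment 436.5 million kronor: bank balance sheets shrink → −436.5M.
FX sale 627.5 million kronor: just an asset swap on bank balance sheets → 0.
Currency deposit 601.5 million kronor: bank balance sheets expand → +601.5M.
OMO purchase (from banks) 348 million kronor: just an asset swap on bank balance sheets → 0.
Government account inflow 644 million kronor: bank balance sheets shrink → −644M.
Net: −436.5 + 0 + 601.5 + 0 − 644 = -479 million.

-479 million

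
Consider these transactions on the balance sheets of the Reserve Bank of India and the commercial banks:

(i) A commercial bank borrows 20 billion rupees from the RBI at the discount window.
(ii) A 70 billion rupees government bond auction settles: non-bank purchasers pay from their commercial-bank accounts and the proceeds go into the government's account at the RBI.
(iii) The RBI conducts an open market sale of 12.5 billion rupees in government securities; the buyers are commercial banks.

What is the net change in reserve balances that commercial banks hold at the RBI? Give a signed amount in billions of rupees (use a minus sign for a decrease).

-62.5 billion

RBI balance sheet:
  Assets:      Securities −12.5B, Loans to banks +20B
  Liabilities: Bank reserves −62.5B, Government deposits +70B
Commercial banking system:
  Assets:      Reserves at CB −62.5B, Securities +12.5B
  Liabilities: Checkable deposits −70B, Borrowings from CB +20B
So the change in reserve balances that commercial banks hold at the RBI is -62.5 billion.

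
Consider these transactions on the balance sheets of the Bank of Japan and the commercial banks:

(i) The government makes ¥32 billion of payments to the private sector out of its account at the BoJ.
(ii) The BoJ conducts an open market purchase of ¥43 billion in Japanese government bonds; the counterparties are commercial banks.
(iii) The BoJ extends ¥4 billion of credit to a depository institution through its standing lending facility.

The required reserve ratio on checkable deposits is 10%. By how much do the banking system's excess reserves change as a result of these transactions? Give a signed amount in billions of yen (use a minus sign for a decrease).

+¥75.8 billion

Government spending ¥32 billion: reserves +¥32B, deposits +¥32B.
OMO purchase (from banks) ¥43 billion: reserves +¥43B, deposits 0.
Discount-window loan ¥4 billion: reserves +¥4B, deposits 0.
Totals: Δreserves = +¥79B, Δdeposits = +¥32B.
Δrequired reserves = 10% × +¥32B = +¥3.2B.
Δexcess reserves = Δreserves − Δrequired = +¥79B − (+¥3.2B) = +¥75.8 billion.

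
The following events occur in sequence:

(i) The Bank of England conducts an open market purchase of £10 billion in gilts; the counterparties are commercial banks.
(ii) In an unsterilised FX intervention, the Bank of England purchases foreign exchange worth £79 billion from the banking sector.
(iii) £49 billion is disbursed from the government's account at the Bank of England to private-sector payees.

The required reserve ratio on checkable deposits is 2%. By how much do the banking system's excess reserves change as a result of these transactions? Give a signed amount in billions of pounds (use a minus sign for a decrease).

OMO purchase (from banks) £10 billion: reserves +£10B, deposits 0.
FX purchase £79 billion: reserves +£79B, deposits 0.
Government spending £49 billion: reserves +£49B, deposits +£49B.
Totals: Δreserves = +£138B, Δdeposits = +£49B.
Δrequired reserves = 2% × +£49B = +£0.98B.
Δexcess reserves = Δreserves − Δrequired = +£138B − (+£0.98B) = +£137.02 billion.

+£137.02 billion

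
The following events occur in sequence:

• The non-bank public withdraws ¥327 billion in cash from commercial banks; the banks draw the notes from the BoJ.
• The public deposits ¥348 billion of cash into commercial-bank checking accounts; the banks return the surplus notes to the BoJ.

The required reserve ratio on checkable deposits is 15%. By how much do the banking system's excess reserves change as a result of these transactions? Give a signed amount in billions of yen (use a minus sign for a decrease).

Currency withdrawal ¥327 billion: reserves −¥327B, deposits −¥327B.
Currency deposit ¥348 billion: reserves +¥348B, deposits +¥348B.
Totals: Δreserves = +¥21B, Δdeposits = +¥21B.
Δrequired reserves = 15% × +¥21B = +¥3.15B.
Δexcess reserves = Δreserves − Δrequired = +¥21B − (+¥3.15B) = +¥17.85 billion.

+¥17.85 billion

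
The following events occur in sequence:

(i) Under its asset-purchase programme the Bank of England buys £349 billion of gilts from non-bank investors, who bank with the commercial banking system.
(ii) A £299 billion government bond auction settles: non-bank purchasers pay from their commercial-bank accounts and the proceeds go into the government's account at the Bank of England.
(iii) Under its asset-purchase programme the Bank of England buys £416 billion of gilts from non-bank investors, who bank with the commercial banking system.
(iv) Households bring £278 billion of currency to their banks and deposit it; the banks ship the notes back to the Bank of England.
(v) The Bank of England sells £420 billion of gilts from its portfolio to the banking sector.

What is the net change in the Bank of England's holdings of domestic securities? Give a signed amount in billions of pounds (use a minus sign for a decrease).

+£345 billion

Bank of England balance sheet:
  Assets:      Securities +£345B
  Liabilities: Bank reserves +£324B, Currency in circulation −£278B, Government deposits +£299B
Commercial banking system:
  Assets:      Reserves at CB +£324B, Securities +£420B
  Liabilities: Checkable deposits +£744B
So the change in the Bank of England's holdings of domestic securities is +£345 billion.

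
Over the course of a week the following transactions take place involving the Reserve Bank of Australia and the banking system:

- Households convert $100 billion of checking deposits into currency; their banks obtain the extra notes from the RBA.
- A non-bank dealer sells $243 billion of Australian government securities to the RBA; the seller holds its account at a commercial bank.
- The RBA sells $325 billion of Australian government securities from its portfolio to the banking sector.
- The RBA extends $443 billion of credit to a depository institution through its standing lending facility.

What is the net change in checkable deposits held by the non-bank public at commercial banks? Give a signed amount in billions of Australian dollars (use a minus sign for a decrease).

+$143 billion

RBA balance sheet:
  Assets:      Securities −$82B, Loans to banks +$443B
  Liabilities: Bank reserves +$261B, Currency in circulation +$100B
Commercial banking system:
  Assets:      Reserves at CB +$261B, Securities +$325B
  Liabilities: Checkable deposits +$143B, Borrowings from CB +$443B
So the change in checkable deposits held by the non-bank public at commercial banks is +$143 billion.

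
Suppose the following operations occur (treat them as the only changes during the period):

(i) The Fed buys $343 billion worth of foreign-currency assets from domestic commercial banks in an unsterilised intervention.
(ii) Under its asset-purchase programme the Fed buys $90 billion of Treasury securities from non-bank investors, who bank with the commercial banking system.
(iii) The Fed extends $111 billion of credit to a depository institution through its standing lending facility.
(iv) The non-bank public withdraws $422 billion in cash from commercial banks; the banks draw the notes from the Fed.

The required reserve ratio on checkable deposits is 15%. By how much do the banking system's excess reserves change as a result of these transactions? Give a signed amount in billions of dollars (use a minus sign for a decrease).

+$171.8 billion

FX purchase $343 billion: reserves +$343B, deposits 0.
Asset purchase (from non-banks) $90 billion: reserves +$90B, deposits +$90B.
Discount-window loan $111 billion: reserves +$111B, deposits 0.
Currency withdrawal $422 billion: reserves −$422B, deposits −$422B.
Totals: Δreserves = +$122B, Δdeposits = −$332B.
Δrequired reserves = 15% × −$332B = −$49.8B.
Δexcess reserves = Δreserves − Δrequired = +$122B − (−$49.8B) = +$171.8 billion.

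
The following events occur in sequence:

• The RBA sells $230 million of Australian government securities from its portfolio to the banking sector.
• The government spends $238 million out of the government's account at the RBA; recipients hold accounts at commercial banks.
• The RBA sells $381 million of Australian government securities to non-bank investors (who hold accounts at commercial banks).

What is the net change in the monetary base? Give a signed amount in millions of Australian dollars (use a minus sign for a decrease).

OMO sale (to banks) $230 million: RBA balance sheet contracts → −$230M.
Government spending $238 million: a non-base liability converts back to reserves → +$238M.
Asset sale (to non-banks) $381 million: RBA balance sheet contracts → −$381M.
Net: −230 + 238 − 381 = -$373 million.

-$373 million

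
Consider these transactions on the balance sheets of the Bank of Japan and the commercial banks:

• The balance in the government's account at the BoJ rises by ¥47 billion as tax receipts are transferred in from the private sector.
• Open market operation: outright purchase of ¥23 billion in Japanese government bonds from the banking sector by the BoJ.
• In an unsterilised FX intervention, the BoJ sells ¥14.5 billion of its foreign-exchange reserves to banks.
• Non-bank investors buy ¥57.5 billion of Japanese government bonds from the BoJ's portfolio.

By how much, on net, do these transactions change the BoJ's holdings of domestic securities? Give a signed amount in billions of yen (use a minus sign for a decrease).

Government account inflow ¥47 billion: the BoJ's securities portfolio is untouched → 0.
OMO purchase (from banks) ¥23 billion: securities added to the BoJ's portfolio → +¥23B.
FX sale ¥14.5 billion: the BoJ's securities portfolio is untouched → 0.
Asset sale (to non-banks) ¥57.5 billion: securities removed from the BoJ's portfolio → −¥57.5B.
Net: 0 + 23 + 0 − 57.5 = -¥34.5 billion.

-¥34.5 billion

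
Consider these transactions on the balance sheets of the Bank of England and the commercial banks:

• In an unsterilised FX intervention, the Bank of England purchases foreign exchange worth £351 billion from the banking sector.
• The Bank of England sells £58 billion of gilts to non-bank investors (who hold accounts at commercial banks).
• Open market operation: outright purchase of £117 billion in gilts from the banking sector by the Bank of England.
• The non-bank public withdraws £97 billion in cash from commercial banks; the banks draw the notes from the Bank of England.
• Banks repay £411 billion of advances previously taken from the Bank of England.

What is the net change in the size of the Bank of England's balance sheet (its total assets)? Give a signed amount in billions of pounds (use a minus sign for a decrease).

-£1 billion

FX purchase £351 billion: a Bank of England asset is acquired → +£351B.
Asset sale (to non-banks) £58 billion: a Bank of England asset is shed → −£58B.
OMO purchase (from banks) £117 billion: a Bank of England asset is acquired → +£117B.
Currency withdrawal £97 billion: only the composition of liabilities changes → 0.
Discount-window repayment £411 billion: a Bank of England asset is shed → −£411B.
Net: 351 − 58 + 117 + 0 − 411 = -£1 billion.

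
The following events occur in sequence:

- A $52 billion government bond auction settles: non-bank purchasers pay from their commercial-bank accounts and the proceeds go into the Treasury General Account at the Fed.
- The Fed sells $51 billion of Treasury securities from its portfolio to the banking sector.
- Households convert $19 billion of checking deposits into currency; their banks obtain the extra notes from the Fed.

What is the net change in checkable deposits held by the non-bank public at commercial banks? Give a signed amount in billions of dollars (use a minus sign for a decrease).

-$71 billion

Government account inflow $52 billion: non-bank counterparties' bank balances fall → −$52B.
OMO sale (to banks) $51 billion: the counterparty is a bank, so public deposits are unchanged → 0.
Currency withdrawal $19 billion: non-bank counterparties' bank balances fall → −$19B.
Net: −52 + 0 − 19 = -$71 billion.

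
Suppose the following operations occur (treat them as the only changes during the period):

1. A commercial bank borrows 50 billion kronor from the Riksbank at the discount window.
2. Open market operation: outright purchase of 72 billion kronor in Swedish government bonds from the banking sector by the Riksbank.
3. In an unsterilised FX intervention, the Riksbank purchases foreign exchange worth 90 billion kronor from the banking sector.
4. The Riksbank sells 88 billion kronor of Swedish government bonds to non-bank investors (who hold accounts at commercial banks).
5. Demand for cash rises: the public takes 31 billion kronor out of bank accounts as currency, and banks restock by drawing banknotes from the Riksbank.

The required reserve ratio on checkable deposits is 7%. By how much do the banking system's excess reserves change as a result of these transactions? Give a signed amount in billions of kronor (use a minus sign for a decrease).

Discount-window loan 50 billion kronor: reserves +50B, deposits 0.
OMO purchase (from banks) 72 billion kronor: reserves +72B, deposits 0.
FX purchase 90 billion kronor: reserves +90B, deposits 0.
Asset sale (to non-banks) 88 billion kronor: reserves −88B, deposits −88B.
Currency withdrawal 31 billion kronor: reserves −31B, deposits −31B.
Totals: Δreserves = +93B, Δdeposits = −119B.
Δrequired reserves = 7% × −119B = −8.33B.
Δexcess reserves = Δreserves − Δrequired = +93B − (−8.33B) = +101.33 billion.

+101.33 billion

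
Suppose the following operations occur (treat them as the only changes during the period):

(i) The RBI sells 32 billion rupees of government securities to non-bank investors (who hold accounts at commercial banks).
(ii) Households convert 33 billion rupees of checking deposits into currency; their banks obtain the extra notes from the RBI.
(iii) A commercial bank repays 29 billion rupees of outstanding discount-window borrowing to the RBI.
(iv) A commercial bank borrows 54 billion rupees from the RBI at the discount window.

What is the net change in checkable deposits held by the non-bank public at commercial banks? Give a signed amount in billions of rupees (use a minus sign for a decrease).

-65 billion

Asset sale (to non-banks) 32 billion rupees: non-bank counterparties' bank balances fall → −32B.
Currency withdrawal 33 billion rupees: non-bank counterparties' bank balances fall → −33B.
Discount-window repayment 29 billion rupees: the counterparty is a bank, so public deposits are unchanged → 0.
Discount-window loan 54 billion rupees: the counterparty is a bank, so public deposits are unchanged → 0.
Net: −32 − 33 + 0 + 0 = -65 billion.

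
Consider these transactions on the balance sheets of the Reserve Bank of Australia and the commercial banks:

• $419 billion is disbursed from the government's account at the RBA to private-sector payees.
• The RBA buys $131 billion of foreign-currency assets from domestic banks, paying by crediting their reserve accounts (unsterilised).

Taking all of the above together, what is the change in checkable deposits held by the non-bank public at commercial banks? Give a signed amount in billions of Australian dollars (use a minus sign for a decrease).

+$419 billion

RBA balance sheet:
  Assets:      Foreign assets +$131B
  Liabilities: Bank reserves +$550B, Government deposits −$419B
Commercial banking system:
  Assets:      Reserves at CB +$550B, Foreign assets −$131B
  Liabilities: Checkable deposits +$419B
So the change in checkable deposits held by the non-bank public at commercial banks is +$419 billion.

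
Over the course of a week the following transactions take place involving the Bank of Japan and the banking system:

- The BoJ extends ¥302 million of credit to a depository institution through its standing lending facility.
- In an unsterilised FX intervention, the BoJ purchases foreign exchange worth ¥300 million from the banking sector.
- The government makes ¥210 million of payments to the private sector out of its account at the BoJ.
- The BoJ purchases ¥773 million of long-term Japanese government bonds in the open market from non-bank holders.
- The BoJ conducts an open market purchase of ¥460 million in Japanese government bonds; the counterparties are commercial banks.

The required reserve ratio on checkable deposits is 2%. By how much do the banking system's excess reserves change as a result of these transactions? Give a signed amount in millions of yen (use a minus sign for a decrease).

+¥2025.34 million

Discount-window loan ¥302 million: reserves +¥302M, deposits 0.
FX purchase ¥300 million: reserves +¥300M, deposits 0.
Government spending ¥210 million: reserves +¥210M, deposits +¥210M.
Asset purchase (from non-banks) ¥773 million: reserves +¥773M, deposits +¥773M.
OMO purchase (from banks) ¥460 million: reserves +¥460M, deposits 0.
Totals: Δreserves = +¥2045M, Δdeposits = +¥983M.
Δrequired reserves = 2% × +¥983M = +¥19.66M.
Δexcess reserves = Δreserves − Δrequired = +¥2045M − (+¥19.66M) = +¥2025.34 million.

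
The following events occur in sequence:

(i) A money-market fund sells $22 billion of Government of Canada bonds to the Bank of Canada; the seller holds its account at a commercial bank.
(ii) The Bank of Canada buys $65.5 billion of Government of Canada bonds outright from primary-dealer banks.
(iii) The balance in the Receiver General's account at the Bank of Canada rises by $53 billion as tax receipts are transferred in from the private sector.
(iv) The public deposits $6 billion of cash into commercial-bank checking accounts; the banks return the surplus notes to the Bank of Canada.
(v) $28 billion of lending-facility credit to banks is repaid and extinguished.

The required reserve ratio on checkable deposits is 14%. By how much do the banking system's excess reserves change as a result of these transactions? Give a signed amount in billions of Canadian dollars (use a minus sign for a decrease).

+$16 billion

Asset purchase (from non-banks) $22 billion: reserves +$22B, deposits +$22B.
OMO purchase (from banks) $65.5 billion: reserves +$65.5B, deposits 0.
Government account inflow $53 billion: reserves −$53B, deposits −$53B.
Currency deposit $6 billion: reserves +$6B, deposits +$6B.
Discount-window repayment $28 billion: reserves −$28B, deposits 0.
Totals: Δreserves = +$12.5B, Δdeposits = −$25B.
Δrequired reserves = 14% × −$25B = −$3.5B.
Δexcess reserves = Δreserves − Δrequired = +$12.5B − (−$3.5B) = +$16 billion.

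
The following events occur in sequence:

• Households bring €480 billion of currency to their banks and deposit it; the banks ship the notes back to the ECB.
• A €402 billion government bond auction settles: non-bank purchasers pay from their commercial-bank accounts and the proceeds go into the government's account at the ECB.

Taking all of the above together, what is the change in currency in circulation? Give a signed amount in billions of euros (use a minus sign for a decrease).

ECB balance sheet:
  Assets:      no change
  Liabilities: Bank reserves +€78B, Currency in circulation −€480B, Government deposits +€402B
So the change in currency in circulation is -€480 billion.

-€480 billion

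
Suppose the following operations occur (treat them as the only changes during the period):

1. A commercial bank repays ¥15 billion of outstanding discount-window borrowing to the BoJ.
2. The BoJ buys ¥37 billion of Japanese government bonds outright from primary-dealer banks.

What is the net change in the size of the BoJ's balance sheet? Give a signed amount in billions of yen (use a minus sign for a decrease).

Discount-window repayment ¥15 billion: a BoJ asset is shed → −¥15B.
OMO purchase (from banks) ¥37 billion: a BoJ asset is acquired → +¥37B.
Net: −15 + 37 = +¥22 billion.

+¥22 billion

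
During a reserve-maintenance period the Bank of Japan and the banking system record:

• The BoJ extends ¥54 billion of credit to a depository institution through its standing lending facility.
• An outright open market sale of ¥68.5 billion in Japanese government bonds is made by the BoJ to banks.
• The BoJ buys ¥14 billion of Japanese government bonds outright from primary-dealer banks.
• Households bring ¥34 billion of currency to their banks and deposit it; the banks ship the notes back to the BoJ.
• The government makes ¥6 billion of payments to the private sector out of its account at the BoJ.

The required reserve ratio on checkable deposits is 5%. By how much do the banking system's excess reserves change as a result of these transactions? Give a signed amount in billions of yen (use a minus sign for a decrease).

Discount-window loan ¥54 billion: reserves +¥54B, deposits 0.
OMO sale (to banks) ¥68.5 billion: reserves −¥68.5B, deposits 0.
OMO purchase (from banks) ¥14 billion: reserves +¥14B, deposits 0.
Currency deposit ¥34 billion: reserves +¥34B, deposits +¥34B.
Government spending ¥6 billion: reserves +¥6B, deposits +¥6B.
Totals: Δreserves = +¥39.5B, Δdeposits = +¥40B.
Δrequired reserves = 5% × +¥40B = +¥2B.
Δexcess reserves = Δreserves − Δrequired = +¥39.5B − (+¥2B) = +¥37.5 billion.

+¥37.5 billion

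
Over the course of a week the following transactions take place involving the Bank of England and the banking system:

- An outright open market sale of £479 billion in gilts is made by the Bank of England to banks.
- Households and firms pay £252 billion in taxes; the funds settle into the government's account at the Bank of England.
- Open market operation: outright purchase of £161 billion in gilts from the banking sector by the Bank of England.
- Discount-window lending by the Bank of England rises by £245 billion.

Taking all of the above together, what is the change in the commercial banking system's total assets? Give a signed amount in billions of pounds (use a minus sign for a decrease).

Bank of England balance sheet:
  Assets:      Securities −£318B, Loans to banks +£245B
  Liabilities: Bank reserves −£325B, Government deposits +£252B
Commercial banking system:
  Assets:      Reserves at CB −£325B, Securities +£318B
  Liabilities: Checkable deposits −£252B, Borrowings from CB +£245B
Change in total bank assets = -£7 billion.

-£7 billion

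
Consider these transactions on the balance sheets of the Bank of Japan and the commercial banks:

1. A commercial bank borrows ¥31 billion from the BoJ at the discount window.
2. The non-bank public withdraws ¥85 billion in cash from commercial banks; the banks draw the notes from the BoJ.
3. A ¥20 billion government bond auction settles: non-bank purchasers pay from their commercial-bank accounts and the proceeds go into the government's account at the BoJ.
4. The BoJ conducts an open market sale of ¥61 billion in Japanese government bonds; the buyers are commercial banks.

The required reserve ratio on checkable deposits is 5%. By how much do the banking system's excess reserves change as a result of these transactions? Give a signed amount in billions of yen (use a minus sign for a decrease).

Discount-window loan ¥31 billion: reserves +¥31B, deposits 0.
Currency withdrawal ¥85 billion: reserves −¥85B, deposits −¥85B.
Government account inflow ¥20 billion: reserves −¥20B, deposits −¥20B.
OMO sale (to banks) ¥61 billion: reserves −¥61B, deposits 0.
Totals: Δreserves = −¥135B, Δdeposits = −¥105B.
Δrequired reserves = 5% × −¥105B = −¥5.25B.
Δexcess reserves = Δreserves − Δrequired = −¥135B − (−¥5.25B) = -¥129.75 billion.

-¥129.75 billion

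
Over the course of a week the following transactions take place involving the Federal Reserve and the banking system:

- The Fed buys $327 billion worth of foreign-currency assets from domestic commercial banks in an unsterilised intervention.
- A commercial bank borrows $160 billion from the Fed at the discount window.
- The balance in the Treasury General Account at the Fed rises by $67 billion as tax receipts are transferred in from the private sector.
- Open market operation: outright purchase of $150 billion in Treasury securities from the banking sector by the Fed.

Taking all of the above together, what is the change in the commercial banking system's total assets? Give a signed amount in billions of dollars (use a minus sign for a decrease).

+$93 billion

FX purchase $327 billion: just an asset swap on bank balance sheets → 0.
Discount-window loan $160 billion: bank balance sheets expand → +$160B.
Government account inflow $67 billion: bank balance sheets shrink → −$67B.
OMO purchase (from banks) $150 billion: just an asset swap on bank balance sheets → 0.
Net: 0 + 160 − 67 + 0 = +$93 billion.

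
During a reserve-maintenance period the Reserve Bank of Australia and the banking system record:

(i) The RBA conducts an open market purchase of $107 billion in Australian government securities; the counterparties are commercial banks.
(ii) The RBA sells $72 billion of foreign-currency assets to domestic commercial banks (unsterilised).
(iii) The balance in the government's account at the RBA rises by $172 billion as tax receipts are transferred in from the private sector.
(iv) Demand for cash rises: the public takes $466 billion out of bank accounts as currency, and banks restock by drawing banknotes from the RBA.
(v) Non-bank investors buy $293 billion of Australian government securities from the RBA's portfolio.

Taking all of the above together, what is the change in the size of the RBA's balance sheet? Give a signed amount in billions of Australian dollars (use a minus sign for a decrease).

RBA balance sheet:
  Assets:      Securities −$186B, Foreign assets −$72B
  Liabilities: Bank reserves −$896B, Currency in circulation +$466B, Government deposits +$172B
Commercial banking system:
  Assets:      Reserves at CB −$896B, Securities −$107B, Foreign assets +$72B
  Liabilities: Checkable deposits −$931B
Change in total RBA assets = -$258 billion.

-$258 billion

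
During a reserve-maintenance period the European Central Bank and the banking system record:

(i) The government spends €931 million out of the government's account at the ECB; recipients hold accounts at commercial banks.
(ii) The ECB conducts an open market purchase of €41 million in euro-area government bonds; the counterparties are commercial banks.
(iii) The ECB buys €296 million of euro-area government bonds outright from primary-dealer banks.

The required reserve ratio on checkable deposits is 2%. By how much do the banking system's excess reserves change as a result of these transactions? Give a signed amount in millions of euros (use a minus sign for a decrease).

Government spending €931 million: reserves +€931M, deposits +€931M.
OMO purchase (from banks) €41 million: reserves +€41M, deposits 0.
OMO purchase (from banks) €296 million: reserves +€296M, deposits 0.
Totals: Δreserves = +€1268M, Δdeposits = +€931M.
Δrequired reserves = 2% × +€931M = +€18.62M.
Δexcess reserves = Δreserves − Δrequired = +€1268M − (+€18.62M) = +€1249.38 million.

+€1249.38 million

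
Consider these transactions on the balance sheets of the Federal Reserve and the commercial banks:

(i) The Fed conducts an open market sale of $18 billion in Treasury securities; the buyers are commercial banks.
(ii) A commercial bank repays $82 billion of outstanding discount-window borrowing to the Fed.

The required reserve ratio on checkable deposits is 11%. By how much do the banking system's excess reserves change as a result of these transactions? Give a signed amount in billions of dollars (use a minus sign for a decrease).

-$100 billion

OMO sale (to banks) $18 billion: reserves −$18B, deposits 0.
Discount-window repayment $82 billion: reserves −$82B, deposits 0.
Totals: Δreserves = −$100B, Δdeposits = 0.
Δrequired reserves = 11% × 0 = 0.
Δexcess reserves = Δreserves − Δrequired = −$100B − (0) = -$100 billion.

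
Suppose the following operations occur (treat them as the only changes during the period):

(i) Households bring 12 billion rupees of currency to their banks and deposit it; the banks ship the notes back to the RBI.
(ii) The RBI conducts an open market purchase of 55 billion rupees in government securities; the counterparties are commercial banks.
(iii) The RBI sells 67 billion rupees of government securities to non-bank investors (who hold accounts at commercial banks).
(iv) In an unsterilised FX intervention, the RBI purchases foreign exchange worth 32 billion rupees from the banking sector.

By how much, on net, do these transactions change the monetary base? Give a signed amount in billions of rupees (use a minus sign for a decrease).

Currency deposit 12 billion rupees: just a shift between currency and reserves — both are base money → 0.
OMO purchase (from banks) 55 billion rupees: RBI balance sheet expands → +55B.
Asset sale (to non-banks) 67 billion rupees: RBI balance sheet contracts → −67B.
FX purchase 32 billion rupees: RBI balance sheet expands → +32B.
Net: 0 + 55 − 67 + 32 = +20 billion.

+20 billion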